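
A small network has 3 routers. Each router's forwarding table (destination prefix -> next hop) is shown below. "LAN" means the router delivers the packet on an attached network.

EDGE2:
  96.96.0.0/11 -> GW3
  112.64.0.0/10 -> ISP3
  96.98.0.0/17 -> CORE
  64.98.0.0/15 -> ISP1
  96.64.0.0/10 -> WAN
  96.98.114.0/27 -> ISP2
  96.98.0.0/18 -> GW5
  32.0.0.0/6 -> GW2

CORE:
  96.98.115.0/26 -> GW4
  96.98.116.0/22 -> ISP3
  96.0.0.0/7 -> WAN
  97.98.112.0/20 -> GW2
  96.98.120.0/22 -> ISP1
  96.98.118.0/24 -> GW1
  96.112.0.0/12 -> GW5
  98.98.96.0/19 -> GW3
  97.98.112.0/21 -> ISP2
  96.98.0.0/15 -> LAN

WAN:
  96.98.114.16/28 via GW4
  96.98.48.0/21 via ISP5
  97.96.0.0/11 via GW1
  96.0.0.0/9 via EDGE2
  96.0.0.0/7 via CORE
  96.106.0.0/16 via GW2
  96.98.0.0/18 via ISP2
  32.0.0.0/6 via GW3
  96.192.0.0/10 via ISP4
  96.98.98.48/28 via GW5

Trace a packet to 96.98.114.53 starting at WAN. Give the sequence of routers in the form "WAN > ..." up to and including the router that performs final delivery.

WAN > EDGE2 > CORE

At WAN: longest match for 96.98.114.53 is 96.0.0.0/9 -> EDGE2
At EDGE2: longest match for 96.98.114.53 is 96.98.0.0/17 -> CORE
At CORE: longest match for 96.98.114.53 is 96.98.0.0/15 -> LAN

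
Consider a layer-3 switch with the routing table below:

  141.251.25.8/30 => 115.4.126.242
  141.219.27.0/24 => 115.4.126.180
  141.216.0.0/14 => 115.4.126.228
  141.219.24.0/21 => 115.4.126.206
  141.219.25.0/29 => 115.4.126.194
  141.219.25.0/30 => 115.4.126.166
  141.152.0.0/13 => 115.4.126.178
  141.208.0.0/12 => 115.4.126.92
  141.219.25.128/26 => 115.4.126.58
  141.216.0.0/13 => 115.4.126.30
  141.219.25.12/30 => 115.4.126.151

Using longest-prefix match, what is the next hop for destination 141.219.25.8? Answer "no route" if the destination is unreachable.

Routes whose prefix contains 141.219.25.8:
  141.208.0.0/12 (141.208.0.0 - 141.223.255.255) -> 115.4.126.92
  141.216.0.0/13 (141.216.0.0 - 141.223.255.255) -> 115.4.126.30
  141.216.0.0/14 (141.216.0.0 - 141.219.255.255) -> 115.4.126.228
  141.219.24.0/21 (141.219.24.0 - 141.219.31.255) -> 115.4.126.206
More-specific entries that do NOT match:
  141.251.25.8/30 (141.251.25.8 - 141.251.25.11) does not contain 141.219.25.8
  141.219.25.0/30 (141.219.25.0 - 141.219.25.3) does not contain 141.219.25.8
  141.219.25.12/30 (141.219.25.12 - 141.219.25.15) does not contain 141.219.25.8
  141.219.25.0/29 (141.219.25.0 - 141.219.25.7) does not contain 141.219.25.8
  141.219.25.128/26 (141.219.25.128 - 141.219.25.191) does not contain 141.219.25.8
  141.219.27.0/24 (141.219.27.0 - 141.219.27.255) does not contain 141.219.25.8
Longest matching prefix is /21 -> next hop 115.4.126.206.

115.4.126.206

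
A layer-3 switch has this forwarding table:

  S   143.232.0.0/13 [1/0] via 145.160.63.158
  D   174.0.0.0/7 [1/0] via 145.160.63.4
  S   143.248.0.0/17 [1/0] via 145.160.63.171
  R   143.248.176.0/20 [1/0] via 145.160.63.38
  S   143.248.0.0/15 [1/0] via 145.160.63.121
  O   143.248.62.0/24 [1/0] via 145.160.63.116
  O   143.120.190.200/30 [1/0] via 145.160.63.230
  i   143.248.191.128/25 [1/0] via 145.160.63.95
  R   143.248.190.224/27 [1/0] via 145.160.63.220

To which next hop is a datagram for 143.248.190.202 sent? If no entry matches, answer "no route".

Routes whose prefix contains 143.248.190.202:
  143.248.0.0/15 (143.248.0.0 - 143.249.255.255) -> 145.160.63.121
  143.248.176.0/20 (143.248.176.0 - 143.248.191.255) -> 145.160.63.38
More-specific entries that do NOT match:
  143.120.190.200/30 (143.120.190.200 - 143.120.190.203) does not contain 143.248.190.202
  143.248.190.224/27 (143.248.190.224 - 143.248.190.255) does not contain 143.248.190.202
  143.248.191.128/25 (143.248.191.128 - 143.248.191.255) does not contain 143.248.190.202
  143.248.62.0/24 (143.248.62.0 - 143.248.62.255) does not contain 143.248.190.202
Longest matching prefix is /20 -> next hop 145.160.63.38.

145.160.63.38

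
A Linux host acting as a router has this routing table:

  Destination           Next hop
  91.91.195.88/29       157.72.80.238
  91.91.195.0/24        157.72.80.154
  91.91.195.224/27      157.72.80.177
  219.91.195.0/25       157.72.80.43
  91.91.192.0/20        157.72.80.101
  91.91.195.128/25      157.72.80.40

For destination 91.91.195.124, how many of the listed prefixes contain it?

2

Prefixes containing 91.91.195.124:
  91.91.192.0/20 (91.91.192.0 - 91.91.207.255)
  91.91.195.0/24 (91.91.195.0 - 91.91.195.255)
Total matching entries: 2.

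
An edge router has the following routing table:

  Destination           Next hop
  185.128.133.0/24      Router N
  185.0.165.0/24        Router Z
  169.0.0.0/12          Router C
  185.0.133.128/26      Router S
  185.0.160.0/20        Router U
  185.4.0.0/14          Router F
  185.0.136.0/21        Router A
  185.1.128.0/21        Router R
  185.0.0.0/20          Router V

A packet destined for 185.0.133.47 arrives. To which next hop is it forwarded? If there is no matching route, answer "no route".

no route

No entry's prefix contains 185.0.133.47; there is no default route.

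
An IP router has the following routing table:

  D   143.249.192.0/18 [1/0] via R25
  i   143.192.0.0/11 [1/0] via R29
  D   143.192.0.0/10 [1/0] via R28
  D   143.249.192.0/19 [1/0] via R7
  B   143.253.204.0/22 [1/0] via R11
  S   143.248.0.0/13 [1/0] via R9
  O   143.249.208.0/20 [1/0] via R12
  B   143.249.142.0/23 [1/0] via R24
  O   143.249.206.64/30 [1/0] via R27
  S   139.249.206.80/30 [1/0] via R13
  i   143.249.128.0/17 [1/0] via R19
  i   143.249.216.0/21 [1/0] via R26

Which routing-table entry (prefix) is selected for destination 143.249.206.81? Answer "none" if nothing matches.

Entries matching 143.249.206.81:
  143.192.0.0/10 (143.192.0.0 - 143.255.255.255)
  143.248.0.0/13 (143.248.0.0 - 143.255.255.255)
  143.249.128.0/17 (143.249.128.0 - 143.249.255.255)
  143.249.192.0/18 (143.249.192.0 - 143.249.255.255)
  143.249.192.0/19 (143.249.192.0 - 143.249.223.255)
Most specific is 143.249.192.0/19.

143.249.192.0/19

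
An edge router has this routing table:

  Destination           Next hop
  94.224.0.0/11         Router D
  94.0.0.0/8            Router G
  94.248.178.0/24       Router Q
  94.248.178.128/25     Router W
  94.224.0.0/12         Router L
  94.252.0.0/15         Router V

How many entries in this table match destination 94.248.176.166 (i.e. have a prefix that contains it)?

Prefixes containing 94.248.176.166:
  94.0.0.0/8 (94.0.0.0 - 94.255.255.255)
  94.224.0.0/11 (94.224.0.0 - 94.255.255.255)
Total matching entries: 2.

2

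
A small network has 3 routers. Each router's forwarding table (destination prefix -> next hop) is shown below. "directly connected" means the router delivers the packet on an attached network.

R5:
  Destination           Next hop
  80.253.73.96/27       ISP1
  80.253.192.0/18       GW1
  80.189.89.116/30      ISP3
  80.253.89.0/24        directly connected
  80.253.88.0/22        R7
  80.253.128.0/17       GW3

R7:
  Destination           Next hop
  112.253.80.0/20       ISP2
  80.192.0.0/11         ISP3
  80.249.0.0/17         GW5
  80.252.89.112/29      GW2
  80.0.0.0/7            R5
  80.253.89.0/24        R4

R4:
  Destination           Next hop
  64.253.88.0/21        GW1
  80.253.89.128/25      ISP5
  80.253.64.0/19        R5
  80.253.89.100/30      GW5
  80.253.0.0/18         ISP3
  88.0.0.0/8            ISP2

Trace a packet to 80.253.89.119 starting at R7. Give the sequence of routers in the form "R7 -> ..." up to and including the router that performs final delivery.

At R7: longest match for 80.253.89.119 is 80.253.89.0/24 -> R4
At R4: longest match for 80.253.89.119 is 80.253.64.0/19 -> R5
At R5: longest match for 80.253.89.119 is 80.253.89.0/24 -> directly connected

R7 -> R4 -> R5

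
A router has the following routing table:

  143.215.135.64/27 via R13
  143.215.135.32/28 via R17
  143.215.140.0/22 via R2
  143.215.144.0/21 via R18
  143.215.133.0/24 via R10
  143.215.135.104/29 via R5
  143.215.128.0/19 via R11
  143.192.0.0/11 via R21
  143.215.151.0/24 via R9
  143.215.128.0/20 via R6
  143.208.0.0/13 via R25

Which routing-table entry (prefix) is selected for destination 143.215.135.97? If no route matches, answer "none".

143.215.128.0/20

Entries matching 143.215.135.97:
  143.192.0.0/11 (143.192.0.0 - 143.223.255.255)
  143.208.0.0/13 (143.208.0.0 - 143.215.255.255)
  143.215.128.0/19 (143.215.128.0 - 143.215.159.255)
  143.215.128.0/20 (143.215.128.0 - 143.215.143.255)
Most specific is 143.215.128.0/20.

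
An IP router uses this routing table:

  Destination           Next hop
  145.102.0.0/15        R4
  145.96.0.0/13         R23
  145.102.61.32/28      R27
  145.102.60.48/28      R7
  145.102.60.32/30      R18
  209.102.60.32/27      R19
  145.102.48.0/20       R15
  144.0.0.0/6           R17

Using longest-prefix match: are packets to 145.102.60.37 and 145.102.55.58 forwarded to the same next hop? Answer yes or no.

145.102.60.37: longest match 145.102.48.0/20 -> R15
145.102.55.58: longest match 145.102.48.0/20 -> R15

yes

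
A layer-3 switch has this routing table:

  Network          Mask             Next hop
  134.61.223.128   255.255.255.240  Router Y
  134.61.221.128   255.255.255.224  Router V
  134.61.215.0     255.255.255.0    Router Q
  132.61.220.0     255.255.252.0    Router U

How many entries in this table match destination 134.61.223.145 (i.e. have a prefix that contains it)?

No listed prefix contains 134.61.223.145.
Total matching entries: 0.

0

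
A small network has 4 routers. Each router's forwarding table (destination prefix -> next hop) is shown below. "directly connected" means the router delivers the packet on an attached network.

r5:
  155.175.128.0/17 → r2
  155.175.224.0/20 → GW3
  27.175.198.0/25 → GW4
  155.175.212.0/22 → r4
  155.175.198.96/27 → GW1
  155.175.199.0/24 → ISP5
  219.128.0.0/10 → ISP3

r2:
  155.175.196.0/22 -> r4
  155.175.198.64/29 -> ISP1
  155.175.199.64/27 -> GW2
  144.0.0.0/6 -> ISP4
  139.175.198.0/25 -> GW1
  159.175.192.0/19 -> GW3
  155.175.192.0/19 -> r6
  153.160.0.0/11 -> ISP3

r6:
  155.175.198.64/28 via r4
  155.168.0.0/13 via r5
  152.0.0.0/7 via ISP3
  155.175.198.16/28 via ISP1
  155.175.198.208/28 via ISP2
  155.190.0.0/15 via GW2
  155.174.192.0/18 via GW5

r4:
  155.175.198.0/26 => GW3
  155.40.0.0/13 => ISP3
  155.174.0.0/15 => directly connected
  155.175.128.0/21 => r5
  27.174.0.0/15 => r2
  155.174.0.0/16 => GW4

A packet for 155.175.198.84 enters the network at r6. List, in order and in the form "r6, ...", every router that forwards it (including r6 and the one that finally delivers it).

r6, r5, r2, r4

At r6: longest match for 155.175.198.84 is 155.168.0.0/13 -> r5
At r5: longest match for 155.175.198.84 is 155.175.128.0/17 -> r2
At r2: longest match for 155.175.198.84 is 155.175.196.0/22 -> r4
At r4: longest match for 155.175.198.84 is 155.174.0.0/15 -> directly connected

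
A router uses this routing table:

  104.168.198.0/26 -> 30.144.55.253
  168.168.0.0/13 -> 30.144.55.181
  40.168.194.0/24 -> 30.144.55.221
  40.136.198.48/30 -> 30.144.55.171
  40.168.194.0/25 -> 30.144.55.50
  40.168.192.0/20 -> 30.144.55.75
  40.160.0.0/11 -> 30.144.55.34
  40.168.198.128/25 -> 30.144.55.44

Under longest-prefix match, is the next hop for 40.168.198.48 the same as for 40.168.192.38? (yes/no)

40.168.198.48: longest match 40.168.192.0/20 -> 30.144.55.75
40.168.192.38: longest match 40.168.192.0/20 -> 30.144.55.75

yes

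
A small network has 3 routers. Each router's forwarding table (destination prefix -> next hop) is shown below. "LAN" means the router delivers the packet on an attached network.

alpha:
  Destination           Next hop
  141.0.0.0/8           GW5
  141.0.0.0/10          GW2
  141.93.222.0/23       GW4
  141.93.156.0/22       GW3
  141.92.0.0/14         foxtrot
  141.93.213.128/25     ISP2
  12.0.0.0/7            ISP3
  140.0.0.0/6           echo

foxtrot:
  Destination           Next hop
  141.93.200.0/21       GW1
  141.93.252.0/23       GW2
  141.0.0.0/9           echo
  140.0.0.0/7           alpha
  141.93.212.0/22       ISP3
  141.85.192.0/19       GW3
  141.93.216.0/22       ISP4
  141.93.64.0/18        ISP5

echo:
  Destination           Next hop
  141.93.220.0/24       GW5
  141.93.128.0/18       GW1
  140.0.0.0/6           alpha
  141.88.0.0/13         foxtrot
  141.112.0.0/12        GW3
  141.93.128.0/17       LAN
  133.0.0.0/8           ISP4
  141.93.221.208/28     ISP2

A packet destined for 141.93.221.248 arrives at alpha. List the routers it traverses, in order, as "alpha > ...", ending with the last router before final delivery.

At alpha: longest match for 141.93.221.248 is 141.92.0.0/14 -> foxtrot
At foxtrot: longest match for 141.93.221.248 is 141.0.0.0/9 -> echo
At echo: longest match for 141.93.221.248 is 141.93.128.0/17 -> LAN

alpha > foxtrot > echo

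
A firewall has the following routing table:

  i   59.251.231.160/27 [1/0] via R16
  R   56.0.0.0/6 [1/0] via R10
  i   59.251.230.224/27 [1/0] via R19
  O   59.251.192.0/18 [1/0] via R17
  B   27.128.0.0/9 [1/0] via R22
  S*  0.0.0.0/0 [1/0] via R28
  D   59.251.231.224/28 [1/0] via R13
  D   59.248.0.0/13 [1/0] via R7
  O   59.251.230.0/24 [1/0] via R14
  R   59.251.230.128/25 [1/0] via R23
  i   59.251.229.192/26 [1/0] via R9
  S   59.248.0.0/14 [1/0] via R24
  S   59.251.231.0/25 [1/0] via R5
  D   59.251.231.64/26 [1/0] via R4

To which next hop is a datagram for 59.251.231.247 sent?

Routes whose prefix contains 59.251.231.247:
  0.0.0.0/0 (default, matches everything) -> R28
  56.0.0.0/6 (56.0.0.0 - 59.255.255.255) -> R10
  59.248.0.0/13 (59.248.0.0 - 59.255.255.255) -> R7
  59.248.0.0/14 (59.248.0.0 - 59.251.255.255) -> R24
  59.251.192.0/18 (59.251.192.0 - 59.251.255.255) -> R17
More-specific entries that do NOT match:
  59.251.231.224/28 (59.251.231.224 - 59.251.231.239) does not contain 59.251.231.247
  59.251.231.160/27 (59.251.231.160 - 59.251.231.191) does not contain 59.251.231.247
  59.251.230.224/27 (59.251.230.224 - 59.251.230.255) does not contain 59.251.231.247
  59.251.229.192/26 (59.251.229.192 - 59.251.229.255) does not contain 59.251.231.247
  59.251.231.64/26 (59.251.231.64 - 59.251.231.127) does not contain 59.251.231.247
  59.251.230.128/25 (59.251.230.128 - 59.251.230.255) does not contain 59.251.231.247
  59.251.231.0/25 (59.251.231.0 - 59.251.231.127) does not contain 59.251.231.247
  59.251.230.0/24 (59.251.230.0 - 59.251.230.255) does not contain 59.251.231.247
Longest matching prefix is /18 -> next hop R17.

R17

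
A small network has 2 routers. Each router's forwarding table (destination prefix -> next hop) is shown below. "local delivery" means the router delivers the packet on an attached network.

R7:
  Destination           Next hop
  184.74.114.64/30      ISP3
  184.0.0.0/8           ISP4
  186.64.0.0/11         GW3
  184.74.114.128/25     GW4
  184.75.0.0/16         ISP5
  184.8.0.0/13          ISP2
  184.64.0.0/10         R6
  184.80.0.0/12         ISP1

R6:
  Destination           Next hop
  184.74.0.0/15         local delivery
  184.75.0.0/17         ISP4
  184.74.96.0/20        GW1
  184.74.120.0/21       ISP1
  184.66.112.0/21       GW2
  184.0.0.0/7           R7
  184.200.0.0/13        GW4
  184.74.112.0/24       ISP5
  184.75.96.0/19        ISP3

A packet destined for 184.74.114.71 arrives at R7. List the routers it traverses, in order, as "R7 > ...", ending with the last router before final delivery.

At R7: longest match for 184.74.114.71 is 184.64.0.0/10 -> R6
At R6: longest match for 184.74.114.71 is 184.74.0.0/15 -> local delivery

R7 > R6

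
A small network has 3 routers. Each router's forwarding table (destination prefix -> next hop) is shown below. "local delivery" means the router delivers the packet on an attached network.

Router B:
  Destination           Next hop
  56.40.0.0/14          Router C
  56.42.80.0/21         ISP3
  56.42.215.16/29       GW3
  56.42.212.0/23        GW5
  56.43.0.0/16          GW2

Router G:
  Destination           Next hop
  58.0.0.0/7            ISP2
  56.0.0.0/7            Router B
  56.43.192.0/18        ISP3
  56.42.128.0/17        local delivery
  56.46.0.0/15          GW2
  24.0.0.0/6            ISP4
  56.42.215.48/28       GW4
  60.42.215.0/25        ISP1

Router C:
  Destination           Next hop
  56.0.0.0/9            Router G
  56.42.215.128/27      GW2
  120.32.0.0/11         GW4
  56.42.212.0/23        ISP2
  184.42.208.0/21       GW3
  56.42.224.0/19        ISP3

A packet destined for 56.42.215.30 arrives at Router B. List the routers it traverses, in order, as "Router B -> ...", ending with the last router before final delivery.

Router B -> Router C -> Router G

At Router B: longest match for 56.42.215.30 is 56.40.0.0/14 -> Router C
At Router C: longest match for 56.42.215.30 is 56.0.0.0/9 -> Router G
At Router G: longest match for 56.42.215.30 is 56.42.128.0/17 -> local delivery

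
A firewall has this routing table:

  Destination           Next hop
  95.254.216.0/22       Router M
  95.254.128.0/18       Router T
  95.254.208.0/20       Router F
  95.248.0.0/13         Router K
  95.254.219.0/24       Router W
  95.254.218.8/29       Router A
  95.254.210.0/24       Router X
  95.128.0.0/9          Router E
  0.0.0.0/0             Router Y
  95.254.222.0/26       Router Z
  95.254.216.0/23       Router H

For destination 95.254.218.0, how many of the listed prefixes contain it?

5

Prefixes containing 95.254.218.0:
  0.0.0.0/0 (default, matches everything)
  95.128.0.0/9 (95.128.0.0 - 95.255.255.255)
  95.248.0.0/13 (95.248.0.0 - 95.255.255.255)
  95.254.208.0/20 (95.254.208.0 - 95.254.223.255)
  95.254.216.0/22 (95.254.216.0 - 95.254.219.255)
Total matching entries: 5.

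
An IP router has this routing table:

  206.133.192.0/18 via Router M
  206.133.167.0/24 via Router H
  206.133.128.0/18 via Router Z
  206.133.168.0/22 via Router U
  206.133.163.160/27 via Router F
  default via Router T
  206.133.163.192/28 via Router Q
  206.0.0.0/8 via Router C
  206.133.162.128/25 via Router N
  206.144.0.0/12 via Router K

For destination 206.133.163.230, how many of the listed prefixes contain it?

Prefixes containing 206.133.163.230:
  0.0.0.0/0 (default, matches everything)
  206.0.0.0/8 (206.0.0.0 - 206.255.255.255)
  206.133.128.0/18 (206.133.128.0 - 206.133.191.255)
Total matching entries: 3.

3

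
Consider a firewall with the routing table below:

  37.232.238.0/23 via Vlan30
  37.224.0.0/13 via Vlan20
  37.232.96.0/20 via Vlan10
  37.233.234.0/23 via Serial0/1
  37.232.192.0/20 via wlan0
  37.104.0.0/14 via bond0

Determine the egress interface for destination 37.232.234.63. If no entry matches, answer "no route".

No entry's prefix contains 37.232.234.63; there is no default route.

no route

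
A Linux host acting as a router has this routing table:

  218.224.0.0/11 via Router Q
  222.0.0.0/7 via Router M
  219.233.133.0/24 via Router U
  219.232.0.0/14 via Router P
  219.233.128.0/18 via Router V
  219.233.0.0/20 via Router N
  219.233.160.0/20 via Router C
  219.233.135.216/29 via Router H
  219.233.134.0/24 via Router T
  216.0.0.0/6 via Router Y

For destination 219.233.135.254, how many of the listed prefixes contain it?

3

Prefixes containing 219.233.135.254:
  216.0.0.0/6 (216.0.0.0 - 219.255.255.255)
  219.232.0.0/14 (219.232.0.0 - 219.235.255.255)
  219.233.128.0/18 (219.233.128.0 - 219.233.191.255)
Total matching entries: 3.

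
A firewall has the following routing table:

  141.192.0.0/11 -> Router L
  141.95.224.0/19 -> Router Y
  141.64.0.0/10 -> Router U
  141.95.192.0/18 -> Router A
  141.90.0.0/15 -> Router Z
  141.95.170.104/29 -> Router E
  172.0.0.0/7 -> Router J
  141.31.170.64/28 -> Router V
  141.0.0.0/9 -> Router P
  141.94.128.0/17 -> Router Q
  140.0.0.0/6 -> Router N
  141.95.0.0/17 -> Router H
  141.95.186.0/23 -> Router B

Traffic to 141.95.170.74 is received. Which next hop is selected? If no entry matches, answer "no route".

Routes whose prefix contains 141.95.170.74:
  140.0.0.0/6 (140.0.0.0 - 143.255.255.255) -> Router N
  141.0.0.0/9 (141.0.0.0 - 141.127.255.255) -> Router P
  141.64.0.0/10 (141.64.0.0 - 141.127.255.255) -> Router U
More-specific entries that do NOT match:
  141.95.170.104/29 (141.95.170.104 - 141.95.170.111) does not contain 141.95.170.74
  141.31.170.64/28 (141.31.170.64 - 141.31.170.79) does not contain 141.95.170.74
  141.95.186.0/23 (141.95.186.0 - 141.95.187.255) does not contain 141.95.170.74
  141.95.224.0/19 (141.95.224.0 - 141.95.255.255) does not contain 141.95.170.74
  141.95.192.0/18 (141.95.192.0 - 141.95.255.255) does not contain 141.95.170.74
  141.94.128.0/17 (141.94.128.0 - 141.94.255.255) does not contain 141.95.170.74
  141.95.0.0/17 (141.95.0.0 - 141.95.127.255) does not contain 141.95.170.74
  141.90.0.0/15 (141.90.0.0 - 141.91.255.255) does not contain 141.95.170.74
  141.192.0.0/11 (141.192.0.0 - 141.223.255.255) does not contain 141.95.170.74
Longest matching prefix is /10 -> next hop Router U.

Router U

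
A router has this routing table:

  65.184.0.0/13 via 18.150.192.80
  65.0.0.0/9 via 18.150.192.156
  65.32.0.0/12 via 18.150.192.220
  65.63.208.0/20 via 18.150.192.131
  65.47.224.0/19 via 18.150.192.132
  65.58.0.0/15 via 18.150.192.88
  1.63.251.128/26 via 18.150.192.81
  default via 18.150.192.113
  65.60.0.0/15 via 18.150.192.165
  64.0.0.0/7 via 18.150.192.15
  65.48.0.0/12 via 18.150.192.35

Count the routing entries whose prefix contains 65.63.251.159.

Prefixes containing 65.63.251.159:
  0.0.0.0/0 (default, matches everything)
  64.0.0.0/7 (64.0.0.0 - 65.255.255.255)
  65.0.0.0/9 (65.0.0.0 - 65.127.255.255)
  65.48.0.0/12 (65.48.0.0 - 65.63.255.255)
Total matching entries: 4.

4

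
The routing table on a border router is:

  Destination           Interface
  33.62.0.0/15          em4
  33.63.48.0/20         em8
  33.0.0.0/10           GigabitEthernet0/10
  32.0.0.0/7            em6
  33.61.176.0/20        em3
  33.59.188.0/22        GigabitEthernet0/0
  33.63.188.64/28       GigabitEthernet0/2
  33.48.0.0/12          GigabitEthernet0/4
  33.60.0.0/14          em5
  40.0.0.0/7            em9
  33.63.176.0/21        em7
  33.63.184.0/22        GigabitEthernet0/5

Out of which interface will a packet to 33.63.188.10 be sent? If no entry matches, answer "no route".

em4

Routes whose prefix contains 33.63.188.10:
  32.0.0.0/7 (32.0.0.0 - 33.255.255.255) -> em6
  33.0.0.0/10 (33.0.0.0 - 33.63.255.255) -> GigabitEthernet0/10
  33.48.0.0/12 (33.48.0.0 - 33.63.255.255) -> GigabitEthernet0/4
  33.60.0.0/14 (33.60.0.0 - 33.63.255.255) -> em5
  33.62.0.0/15 (33.62.0.0 - 33.63.255.255) -> em4
More-specific entries that do NOT match:
  33.63.188.64/28 (33.63.188.64 - 33.63.188.79) does not contain 33.63.188.10
  33.59.188.0/22 (33.59.188.0 - 33.59.191.255) does not contain 33.63.188.10
  33.63.184.0/22 (33.63.184.0 - 33.63.187.255) does not contain 33.63.188.10
  33.63.176.0/21 (33.63.176.0 - 33.63.183.255) does not contain 33.63.188.10
  33.63.48.0/20 (33.63.48.0 - 33.63.63.255) does not contain 33.63.188.10
  33.61.176.0/20 (33.61.176.0 - 33.61.191.255) does not contain 33.63.188.10
Longest matching prefix is /15 -> interface em4.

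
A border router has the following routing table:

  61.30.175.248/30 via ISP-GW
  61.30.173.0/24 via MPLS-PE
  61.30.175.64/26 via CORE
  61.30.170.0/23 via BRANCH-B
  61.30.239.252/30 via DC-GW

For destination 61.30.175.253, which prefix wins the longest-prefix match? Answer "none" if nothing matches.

61.30.175.253 is outside every listed prefix and there is no default route.

none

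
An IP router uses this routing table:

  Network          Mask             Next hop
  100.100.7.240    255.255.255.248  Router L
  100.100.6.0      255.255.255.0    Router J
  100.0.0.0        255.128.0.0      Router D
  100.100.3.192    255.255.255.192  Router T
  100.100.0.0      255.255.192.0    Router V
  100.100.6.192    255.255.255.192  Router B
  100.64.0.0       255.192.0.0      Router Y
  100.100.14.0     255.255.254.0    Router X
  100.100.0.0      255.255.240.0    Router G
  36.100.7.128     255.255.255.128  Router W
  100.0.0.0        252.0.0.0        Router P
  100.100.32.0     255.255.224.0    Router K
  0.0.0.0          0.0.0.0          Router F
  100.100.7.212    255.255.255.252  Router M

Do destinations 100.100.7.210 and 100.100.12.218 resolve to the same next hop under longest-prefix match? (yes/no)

100.100.7.210: longest match 100.100.0.0/20 -> Router G
100.100.12.218: longest match 100.100.0.0/20 -> Router G

yes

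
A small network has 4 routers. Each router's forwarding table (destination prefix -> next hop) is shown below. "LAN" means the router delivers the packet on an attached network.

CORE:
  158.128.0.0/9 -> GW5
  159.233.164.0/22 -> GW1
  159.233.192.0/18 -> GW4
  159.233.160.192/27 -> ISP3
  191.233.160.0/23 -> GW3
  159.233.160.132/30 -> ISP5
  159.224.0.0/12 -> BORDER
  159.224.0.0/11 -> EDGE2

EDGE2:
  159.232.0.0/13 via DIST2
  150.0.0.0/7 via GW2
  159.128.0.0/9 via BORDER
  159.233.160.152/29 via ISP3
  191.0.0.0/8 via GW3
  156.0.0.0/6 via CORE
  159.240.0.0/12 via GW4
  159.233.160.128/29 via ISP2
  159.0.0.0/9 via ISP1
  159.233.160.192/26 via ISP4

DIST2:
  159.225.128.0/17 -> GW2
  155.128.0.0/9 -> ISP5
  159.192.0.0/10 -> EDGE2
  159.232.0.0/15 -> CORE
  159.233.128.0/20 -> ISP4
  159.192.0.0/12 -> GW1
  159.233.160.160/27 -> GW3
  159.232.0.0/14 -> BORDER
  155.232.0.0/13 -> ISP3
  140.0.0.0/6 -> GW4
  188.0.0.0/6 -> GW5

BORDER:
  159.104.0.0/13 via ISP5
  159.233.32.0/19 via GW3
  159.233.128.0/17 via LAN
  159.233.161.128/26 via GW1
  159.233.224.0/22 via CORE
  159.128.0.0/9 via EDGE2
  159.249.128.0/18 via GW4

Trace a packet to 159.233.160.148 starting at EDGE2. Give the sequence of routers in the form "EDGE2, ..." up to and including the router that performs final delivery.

EDGE2, DIST2, CORE, BORDER

At EDGE2: longest match for 159.233.160.148 is 159.232.0.0/13 -> DIST2
At DIST2: longest match for 159.233.160.148 is 159.232.0.0/15 -> CORE
At CORE: longest match for 159.233.160.148 is 159.224.0.0/12 -> BORDER
At BORDER: longest match for 159.233.160.148 is 159.233.128.0/17 -> LAN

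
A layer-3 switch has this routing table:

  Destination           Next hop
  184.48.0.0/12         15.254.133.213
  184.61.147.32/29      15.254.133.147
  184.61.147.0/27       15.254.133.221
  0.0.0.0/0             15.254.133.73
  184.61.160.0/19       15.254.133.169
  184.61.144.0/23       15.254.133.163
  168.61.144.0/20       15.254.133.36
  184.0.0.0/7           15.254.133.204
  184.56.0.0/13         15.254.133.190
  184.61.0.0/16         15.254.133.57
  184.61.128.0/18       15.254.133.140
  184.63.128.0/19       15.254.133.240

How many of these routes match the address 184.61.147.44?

6

Prefixes containing 184.61.147.44:
  0.0.0.0/0 (default, matches everything)
  184.0.0.0/7 (184.0.0.0 - 185.255.255.255)
  184.48.0.0/12 (184.48.0.0 - 184.63.255.255)
  184.56.0.0/13 (184.56.0.0 - 184.63.255.255)
  184.61.0.0/16 (184.61.0.0 - 184.61.255.255)
  184.61.128.0/18 (184.61.128.0 - 184.61.191.255)
Total matching entries: 6.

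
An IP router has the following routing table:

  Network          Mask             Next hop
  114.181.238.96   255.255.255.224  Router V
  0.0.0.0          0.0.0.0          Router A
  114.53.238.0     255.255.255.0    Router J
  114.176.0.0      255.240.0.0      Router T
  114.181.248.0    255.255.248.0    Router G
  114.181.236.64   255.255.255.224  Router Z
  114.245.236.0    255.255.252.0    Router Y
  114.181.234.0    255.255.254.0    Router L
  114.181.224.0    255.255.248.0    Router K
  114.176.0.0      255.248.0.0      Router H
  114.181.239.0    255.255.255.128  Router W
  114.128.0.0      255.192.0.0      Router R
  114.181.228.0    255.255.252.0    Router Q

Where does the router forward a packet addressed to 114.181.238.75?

Router H

Routes whose prefix contains 114.181.238.75:
  0.0.0.0/0 (default, matches everything) -> Router A
  114.128.0.0/10 (114.128.0.0 - 114.191.255.255) -> Router R
  114.176.0.0/12 (114.176.0.0 - 114.191.255.255) -> Router T
  114.176.0.0/13 (114.176.0.0 - 114.183.255.255) -> Router H
More-specific entries that do NOT match:
  114.181.238.96/27 (114.181.238.96 - 114.181.238.127) does not contain 114.181.238.75
  114.181.236.64/27 (114.181.236.64 - 114.181.236.95) does not contain 114.181.238.75
  114.181.239.0/25 (114.181.239.0 - 114.181.239.127) does not contain 114.181.238.75
  114.53.238.0/24 (114.53.238.0 - 114.53.238.255) does not contain 114.181.238.75
  114.181.234.0/23 (114.181.234.0 - 114.181.235.255) does not contain 114.181.238.75
  114.245.236.0/22 (114.245.236.0 - 114.245.239.255) does not contain 114.181.238.75
  114.181.228.0/22 (114.181.228.0 - 114.181.231.255) does not contain 114.181.238.75
  114.181.248.0/21 (114.181.248.0 - 114.181.255.255) does not contain 114.181.238.75
  114.181.224.0/21 (114.181.224.0 - 114.181.231.255) does not contain 114.181.238.75
Longest matching prefix is /13 -> next hop Router H.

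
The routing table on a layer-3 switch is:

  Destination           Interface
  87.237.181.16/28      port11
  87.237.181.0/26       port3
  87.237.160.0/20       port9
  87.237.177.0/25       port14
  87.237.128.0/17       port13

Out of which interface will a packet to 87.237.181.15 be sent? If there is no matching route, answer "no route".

Routes whose prefix contains 87.237.181.15:
  87.237.128.0/17 (87.237.128.0 - 87.237.255.255) -> port13
  87.237.181.0/26 (87.237.181.0 - 87.237.181.63) -> port3
More-specific entries that do NOT match:
  87.237.181.16/28 (87.237.181.16 - 87.237.181.31) does not contain 87.237.181.15
Longest matching prefix is /26 -> interface port3.

port3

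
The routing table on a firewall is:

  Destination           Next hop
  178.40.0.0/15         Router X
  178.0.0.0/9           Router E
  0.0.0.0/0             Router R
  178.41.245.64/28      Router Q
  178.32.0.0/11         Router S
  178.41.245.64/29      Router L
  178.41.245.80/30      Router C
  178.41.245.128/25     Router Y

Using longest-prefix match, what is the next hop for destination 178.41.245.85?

Router X

Routes whose prefix contains 178.41.245.85:
  0.0.0.0/0 (default, matches everything) -> Router R
  178.0.0.0/9 (178.0.0.0 - 178.127.255.255) -> Router E
  178.32.0.0/11 (178.32.0.0 - 178.63.255.255) -> Router S
  178.40.0.0/15 (178.40.0.0 - 178.41.255.255) -> Router X
More-specific entries that do NOT match:
  178.41.245.80/30 (178.41.245.80 - 178.41.245.83) does not contain 178.41.245.85
  178.41.245.64/29 (178.41.245.64 - 178.41.245.71) does not contain 178.41.245.85
  178.41.245.64/28 (178.41.245.64 - 178.41.245.79) does not contain 178.41.245.85
  178.41.245.128/25 (178.41.245.128 - 178.41.245.255) does not contain 178.41.245.85
Longest matching prefix is /15 -> next hop Router X.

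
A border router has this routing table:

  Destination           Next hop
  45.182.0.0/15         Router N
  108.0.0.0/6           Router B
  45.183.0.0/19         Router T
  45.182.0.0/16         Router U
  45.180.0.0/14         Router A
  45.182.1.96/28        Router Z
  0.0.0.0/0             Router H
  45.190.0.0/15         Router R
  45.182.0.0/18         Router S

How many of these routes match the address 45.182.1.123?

5

Prefixes containing 45.182.1.123:
  0.0.0.0/0 (default, matches everything)
  45.180.0.0/14 (45.180.0.0 - 45.183.255.255)
  45.182.0.0/15 (45.182.0.0 - 45.183.255.255)
  45.182.0.0/16 (45.182.0.0 - 45.182.255.255)
  45.182.0.0/18 (45.182.0.0 - 45.182.63.255)
Total matching entries: 5.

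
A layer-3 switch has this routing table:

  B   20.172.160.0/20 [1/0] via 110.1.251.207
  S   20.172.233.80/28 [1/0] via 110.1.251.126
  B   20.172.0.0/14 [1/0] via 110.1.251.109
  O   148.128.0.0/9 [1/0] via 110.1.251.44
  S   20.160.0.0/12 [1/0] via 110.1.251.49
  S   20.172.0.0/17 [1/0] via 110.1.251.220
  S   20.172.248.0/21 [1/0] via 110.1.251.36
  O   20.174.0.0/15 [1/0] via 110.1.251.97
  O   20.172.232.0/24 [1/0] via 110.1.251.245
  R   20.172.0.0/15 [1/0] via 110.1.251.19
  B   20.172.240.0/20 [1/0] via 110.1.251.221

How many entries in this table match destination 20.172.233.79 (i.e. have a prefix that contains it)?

3

Prefixes containing 20.172.233.79:
  20.160.0.0/12 (20.160.0.0 - 20.175.255.255)
  20.172.0.0/14 (20.172.0.0 - 20.175.255.255)
  20.172.0.0/15 (20.172.0.0 - 20.173.255.255)
Total matching entries: 3.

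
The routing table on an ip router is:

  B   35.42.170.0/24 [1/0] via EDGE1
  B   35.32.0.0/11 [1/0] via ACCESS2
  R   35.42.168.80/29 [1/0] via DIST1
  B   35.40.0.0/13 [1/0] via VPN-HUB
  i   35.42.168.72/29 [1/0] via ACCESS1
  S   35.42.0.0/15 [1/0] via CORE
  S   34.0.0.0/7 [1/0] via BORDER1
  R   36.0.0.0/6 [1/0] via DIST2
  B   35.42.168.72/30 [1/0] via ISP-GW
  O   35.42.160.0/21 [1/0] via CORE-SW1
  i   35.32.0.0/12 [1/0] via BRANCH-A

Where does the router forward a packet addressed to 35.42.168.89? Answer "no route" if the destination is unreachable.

CORE

Routes whose prefix contains 35.42.168.89:
  34.0.0.0/7 (34.0.0.0 - 35.255.255.255) -> BORDER1
  35.32.0.0/11 (35.32.0.0 - 35.63.255.255) -> ACCESS2
  35.32.0.0/12 (35.32.0.0 - 35.47.255.255) -> BRANCH-A
  35.40.0.0/13 (35.40.0.0 - 35.47.255.255) -> VPN-HUB
  35.42.0.0/15 (35.42.0.0 - 35.43.255.255) -> CORE
More-specific entries that do NOT match:
  35.42.168.72/30 (35.42.168.72 - 35.42.168.75) does not contain 35.42.168.89
  35.42.168.80/29 (35.42.168.80 - 35.42.168.87) does not contain 35.42.168.89
  35.42.168.72/29 (35.42.168.72 - 35.42.168.79) does not contain 35.42.168.89
  35.42.170.0/24 (35.42.170.0 - 35.42.170.255) does not contain 35.42.168.89
  35.42.160.0/21 (35.42.160.0 - 35.42.167.255) does not contain 35.42.168.89
Longest matching prefix is /15 -> next hop CORE.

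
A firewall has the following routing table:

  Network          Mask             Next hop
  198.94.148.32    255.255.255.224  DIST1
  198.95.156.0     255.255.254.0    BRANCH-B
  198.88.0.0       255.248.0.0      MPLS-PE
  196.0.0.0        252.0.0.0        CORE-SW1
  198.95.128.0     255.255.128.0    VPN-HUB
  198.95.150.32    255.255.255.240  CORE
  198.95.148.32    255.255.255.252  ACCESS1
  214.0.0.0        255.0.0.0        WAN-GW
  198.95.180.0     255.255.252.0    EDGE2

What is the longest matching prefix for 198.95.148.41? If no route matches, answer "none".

Entries matching 198.95.148.41:
  196.0.0.0/6 (196.0.0.0 - 199.255.255.255)
  198.88.0.0/13 (198.88.0.0 - 198.95.255.255)
  198.95.128.0/17 (198.95.128.0 - 198.95.255.255)
Most specific is 198.95.128.0/17.

198.95.128.0/17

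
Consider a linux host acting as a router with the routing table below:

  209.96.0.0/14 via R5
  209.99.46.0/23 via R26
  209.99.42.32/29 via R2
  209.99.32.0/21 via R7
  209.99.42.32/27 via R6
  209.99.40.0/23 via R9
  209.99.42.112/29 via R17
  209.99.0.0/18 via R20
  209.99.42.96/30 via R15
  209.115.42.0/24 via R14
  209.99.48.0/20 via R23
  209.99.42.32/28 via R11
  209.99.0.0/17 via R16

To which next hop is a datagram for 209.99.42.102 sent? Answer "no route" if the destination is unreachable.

R20

Routes whose prefix contains 209.99.42.102:
  209.96.0.0/14 (209.96.0.0 - 209.99.255.255) -> R5
  209.99.0.0/17 (209.99.0.0 - 209.99.127.255) -> R16
  209.99.0.0/18 (209.99.0.0 - 209.99.63.255) -> R20
More-specific entries that do NOT match:
  209.99.42.96/30 (209.99.42.96 - 209.99.42.99) does not contain 209.99.42.102
  209.99.42.32/29 (209.99.42.32 - 209.99.42.39) does not contain 209.99.42.102
  209.99.42.112/29 (209.99.42.112 - 209.99.42.119) does not contain 209.99.42.102
  209.99.42.32/28 (209.99.42.32 - 209.99.42.47) does not contain 209.99.42.102
  209.99.42.32/27 (209.99.42.32 - 209.99.42.63) does not contain 209.99.42.102
  209.115.42.0/24 (209.115.42.0 - 209.115.42.255) does not contain 209.99.42.102
  209.99.46.0/23 (209.99.46.0 - 209.99.47.255) does not contain 209.99.42.102
  209.99.40.0/23 (209.99.40.0 - 209.99.41.255) does not contain 209.99.42.102
  209.99.32.0/21 (209.99.32.0 - 209.99.39.255) does not contain 209.99.42.102
  209.99.48.0/20 (209.99.48.0 - 209.99.63.255) does not contain 209.99.42.102
Longest matching prefix is /18 -> next hop R20.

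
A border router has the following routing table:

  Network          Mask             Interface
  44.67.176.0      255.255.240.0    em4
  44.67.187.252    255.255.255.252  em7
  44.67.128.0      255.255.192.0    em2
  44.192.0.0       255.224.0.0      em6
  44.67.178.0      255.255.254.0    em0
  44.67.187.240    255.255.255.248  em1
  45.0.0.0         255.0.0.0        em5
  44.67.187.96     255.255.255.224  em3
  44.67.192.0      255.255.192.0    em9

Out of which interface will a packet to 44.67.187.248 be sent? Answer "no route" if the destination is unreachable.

Routes whose prefix contains 44.67.187.248:
  44.67.128.0/18 (44.67.128.0 - 44.67.191.255) -> em2
  44.67.176.0/20 (44.67.176.0 - 44.67.191.255) -> em4
More-specific entries that do NOT match:
  44.67.187.252/30 (44.67.187.252 - 44.67.187.255) does not contain 44.67.187.248
  44.67.187.240/29 (44.67.187.240 - 44.67.187.247) does not contain 44.67.187.248
  44.67.187.96/27 (44.67.187.96 - 44.67.187.127) does not contain 44.67.187.248
  44.67.178.0/23 (44.67.178.0 - 44.67.179.255) does not contain 44.67.187.248
Longest matching prefix is /20 -> interface em4.

em4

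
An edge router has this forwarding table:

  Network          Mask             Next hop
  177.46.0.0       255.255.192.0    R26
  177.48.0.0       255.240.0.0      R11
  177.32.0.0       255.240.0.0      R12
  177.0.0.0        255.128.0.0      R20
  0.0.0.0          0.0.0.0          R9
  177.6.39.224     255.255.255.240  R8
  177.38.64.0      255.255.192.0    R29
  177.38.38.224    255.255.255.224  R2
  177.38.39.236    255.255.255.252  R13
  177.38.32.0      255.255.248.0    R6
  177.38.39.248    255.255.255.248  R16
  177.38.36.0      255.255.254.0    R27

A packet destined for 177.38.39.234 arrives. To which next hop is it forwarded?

Routes whose prefix contains 177.38.39.234:
  0.0.0.0/0 (default, matches everything) -> R9
  177.0.0.0/9 (177.0.0.0 - 177.127.255.255) -> R20
  177.32.0.0/12 (177.32.0.0 - 177.47.255.255) -> R12
  177.38.32.0/21 (177.38.32.0 - 177.38.39.255) -> R6
More-specific entries that do NOT match:
  177.38.39.236/30 (177.38.39.236 - 177.38.39.239) does not contain 177.38.39.234
  177.38.39.248/29 (177.38.39.248 - 177.38.39.255) does not contain 177.38.39.234
  177.6.39.224/28 (177.6.39.224 - 177.6.39.239) does not contain 177.38.39.234
  177.38.38.224/27 (177.38.38.224 - 177.38.38.255) does not contain 177.38.39.234
  177.38.36.0/23 (177.38.36.0 - 177.38.37.255) does not contain 177.38.39.234
Longest matching prefix is /21 -> next hop R6.

R6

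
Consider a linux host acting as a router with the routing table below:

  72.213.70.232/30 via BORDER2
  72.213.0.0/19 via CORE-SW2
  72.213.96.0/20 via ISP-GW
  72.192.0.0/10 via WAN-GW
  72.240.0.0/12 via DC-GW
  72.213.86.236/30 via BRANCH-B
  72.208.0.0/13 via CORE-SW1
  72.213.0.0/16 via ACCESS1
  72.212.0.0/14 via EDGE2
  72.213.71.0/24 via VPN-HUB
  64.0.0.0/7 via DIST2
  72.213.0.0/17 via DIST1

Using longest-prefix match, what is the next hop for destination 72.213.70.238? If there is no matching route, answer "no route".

Routes whose prefix contains 72.213.70.238:
  72.192.0.0/10 (72.192.0.0 - 72.255.255.255) -> WAN-GW
  72.208.0.0/13 (72.208.0.0 - 72.215.255.255) -> CORE-SW1
  72.212.0.0/14 (72.212.0.0 - 72.215.255.255) -> EDGE2
  72.213.0.0/16 (72.213.0.0 - 72.213.255.255) -> ACCESS1
  72.213.0.0/17 (72.213.0.0 - 72.213.127.255) -> DIST1
More-specific entries that do NOT match:
  72.213.70.232/30 (72.213.70.232 - 72.213.70.235) does not contain 72.213.70.238
  72.213.86.236/30 (72.213.86.236 - 72.213.86.239) does not contain 72.213.70.238
  72.213.71.0/24 (72.213.71.0 - 72.213.71.255) does not contain 72.213.70.238
  72.213.96.0/20 (72.213.96.0 - 72.213.111.255) does not contain 72.213.70.238
  72.213.0.0/19 (72.213.0.0 - 72.213.31.255) does not contain 72.213.70.238
Longest matching prefix is /17 -> next hop DIST1.

DIST1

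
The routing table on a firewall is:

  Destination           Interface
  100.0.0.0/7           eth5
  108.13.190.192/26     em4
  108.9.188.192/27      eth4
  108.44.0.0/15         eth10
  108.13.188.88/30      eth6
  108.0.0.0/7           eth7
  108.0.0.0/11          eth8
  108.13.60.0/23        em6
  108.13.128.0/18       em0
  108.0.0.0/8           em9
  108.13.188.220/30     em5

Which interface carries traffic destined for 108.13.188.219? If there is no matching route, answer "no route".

Routes whose prefix contains 108.13.188.219:
  108.0.0.0/7 (108.0.0.0 - 109.255.255.255) -> eth7
  108.0.0.0/8 (108.0.0.0 - 108.255.255.255) -> em9
  108.0.0.0/11 (108.0.0.0 - 108.31.255.255) -> eth8
  108.13.128.0/18 (108.13.128.0 - 108.13.191.255) -> em0
More-specific entries that do NOT match:
  108.13.188.88/30 (108.13.188.88 - 108.13.188.91) does not contain 108.13.188.219
  108.13.188.220/30 (108.13.188.220 - 108.13.188.223) does not contain 108.13.188.219
  108.9.188.192/27 (108.9.188.192 - 108.9.188.223) does not contain 108.13.188.219
  108.13.190.192/26 (108.13.190.192 - 108.13.190.255) does not contain 108.13.188.219
  108.13.60.0/23 (108.13.60.0 - 108.13.61.255) does not contain 108.13.188.219
Longest matching prefix is /18 -> interface em0.

em0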